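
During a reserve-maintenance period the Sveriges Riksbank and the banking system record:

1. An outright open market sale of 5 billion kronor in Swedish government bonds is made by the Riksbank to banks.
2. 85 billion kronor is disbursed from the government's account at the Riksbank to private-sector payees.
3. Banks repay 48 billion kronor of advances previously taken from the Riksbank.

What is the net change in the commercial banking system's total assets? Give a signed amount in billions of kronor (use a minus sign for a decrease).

OMO sale (to banks) 5 billion kronor: just an asset swap on bank balance sheets → 0.
Government spending 85 billion kronor: bank balance sheets expand → +85B.
Discount-window repayment 48 billion kronor: bank balance sheets shrink → −48B.
Net: 0 + 85 − 48 = +37 billion.

+37 billion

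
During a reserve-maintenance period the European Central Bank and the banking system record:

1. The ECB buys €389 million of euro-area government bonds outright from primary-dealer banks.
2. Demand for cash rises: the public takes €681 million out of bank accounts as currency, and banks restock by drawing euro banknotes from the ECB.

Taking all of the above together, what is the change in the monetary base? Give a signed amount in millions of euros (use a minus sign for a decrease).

ECB balance sheet:
  Assets:      Securities +€389M
  Liabilities: Bank reserves −€292M, Currency in circulation +€681M
Commercial banking system:
  Assets:      Reserves at CB −€292M, Securities −€389M
  Liabilities: Checkable deposits −€681M
Monetary base = currency + reserves: +€681M + (−€292M) = +€389 million.

+€389 million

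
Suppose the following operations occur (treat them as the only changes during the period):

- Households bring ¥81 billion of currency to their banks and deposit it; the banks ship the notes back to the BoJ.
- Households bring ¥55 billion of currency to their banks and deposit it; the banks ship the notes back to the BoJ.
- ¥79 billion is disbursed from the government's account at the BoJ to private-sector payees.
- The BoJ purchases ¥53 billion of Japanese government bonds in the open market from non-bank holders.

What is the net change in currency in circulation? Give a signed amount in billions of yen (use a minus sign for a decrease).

BoJ balance sheet:
  Assets:      Securities +¥53B
  Liabilities: Bank reserves +¥268B, Currency in circulation −¥136B, Government deposits −¥79B
Commercial banking system:
  Assets:      Reserves at CB +¥268B
  Liabilities: Checkable deposits +¥268B
So the change in currency in circulation is -¥136 billion.

-¥136 billion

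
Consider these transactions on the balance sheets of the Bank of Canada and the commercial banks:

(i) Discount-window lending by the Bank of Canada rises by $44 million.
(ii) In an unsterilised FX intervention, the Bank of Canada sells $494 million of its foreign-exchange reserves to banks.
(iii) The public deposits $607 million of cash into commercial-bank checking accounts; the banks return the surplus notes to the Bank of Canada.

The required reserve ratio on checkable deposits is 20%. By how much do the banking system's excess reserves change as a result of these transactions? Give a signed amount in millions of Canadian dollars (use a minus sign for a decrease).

Discount-window loan $44 million: reserves +$44M, deposits 0.
FX sale $494 million: reserves −$494M, deposits 0.
Currency deposit $607 million: reserves +$607M, deposits +$607M.
Totals: Δreserves = +$157M, Δdeposits = +$607M.
Δrequired reserves = 20% × +$607M = +$121.4M.
Δexcess reserves = Δreserves − Δrequired = +$157M − (+$121.4M) = +$35.6 million.

+$35.6 million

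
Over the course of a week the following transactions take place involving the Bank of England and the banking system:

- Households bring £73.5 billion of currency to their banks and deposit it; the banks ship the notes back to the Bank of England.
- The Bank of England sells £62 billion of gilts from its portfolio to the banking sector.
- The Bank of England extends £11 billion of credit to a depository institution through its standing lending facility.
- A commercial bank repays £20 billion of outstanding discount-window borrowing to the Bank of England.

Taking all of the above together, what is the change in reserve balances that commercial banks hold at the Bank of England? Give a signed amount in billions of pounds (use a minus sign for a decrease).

+£2.5 billion

Currency deposit £73.5 billion: returned notes are swapped for reserve credit → +£73.5B.
OMO sale (to banks) £62 billion: the buying banks pay out of their reserve balances → −£62B.
Discount-window loan £11 billion: the loan is credited to the bank's reserve account → +£11B.
Discount-window repayment £20 billion: repayment is debited from reserves → −£20B.
Net: 73.5 − 62 + 11 − 20 = +£2.5 billion.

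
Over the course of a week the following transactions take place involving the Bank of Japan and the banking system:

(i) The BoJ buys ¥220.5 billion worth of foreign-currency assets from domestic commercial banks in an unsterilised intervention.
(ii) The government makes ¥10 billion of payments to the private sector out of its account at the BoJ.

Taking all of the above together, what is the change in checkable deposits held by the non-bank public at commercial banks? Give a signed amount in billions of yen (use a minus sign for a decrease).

+¥10 billion

FX purchase ¥220.5 billion: the counterparty is a bank, so public deposits are unchanged → 0.
Government spending ¥10 billion: non-bank counterparties' bank balances rise → +¥10B.
Net: 0 + 10 = +¥10 billion.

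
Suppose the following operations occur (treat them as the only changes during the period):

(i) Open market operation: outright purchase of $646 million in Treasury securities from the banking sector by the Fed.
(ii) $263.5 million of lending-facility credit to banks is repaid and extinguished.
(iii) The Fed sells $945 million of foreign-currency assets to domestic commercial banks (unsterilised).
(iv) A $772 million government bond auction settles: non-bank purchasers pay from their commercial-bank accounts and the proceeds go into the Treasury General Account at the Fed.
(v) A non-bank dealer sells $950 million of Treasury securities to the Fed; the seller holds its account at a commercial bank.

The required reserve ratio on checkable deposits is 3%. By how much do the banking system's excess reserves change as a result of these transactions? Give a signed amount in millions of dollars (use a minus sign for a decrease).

OMO purchase (from banks) $646 million: reserves +$646M, deposits 0.
Discount-window repayment $263.5 million: reserves −$263.5M, deposits 0.
FX sale $945 million: reserves −$945M, deposits 0.
Government account inflow $772 million: reserves −$772M, deposits −$772M.
Asset purchase (from non-banks) $950 million: reserves +$950M, deposits +$950M.
Totals: Δreserves = −$384.5M, Δdeposits = +$178M.
Δrequired reserves = 3% × +$178M = +$5.34M.
Δexcess reserves = Δreserves − Δrequired = −$384.5M − (+$5.34M) = -$389.84 million.

-$389.84 million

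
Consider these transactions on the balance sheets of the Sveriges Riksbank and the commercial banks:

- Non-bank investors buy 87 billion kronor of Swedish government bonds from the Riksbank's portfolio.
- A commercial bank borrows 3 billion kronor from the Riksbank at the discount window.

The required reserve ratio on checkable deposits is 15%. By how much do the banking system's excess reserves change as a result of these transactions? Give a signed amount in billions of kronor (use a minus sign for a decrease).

Asset sale (to non-banks) 87 billion kronor: reserves −87B, deposits −87B.
Discount-window loan 3 billion kronor: reserves +3B, deposits 0.
Totals: Δreserves = −84B, Δdeposits = −87B.
Δrequired reserves = 15% × −87B = −13.05B.
Δexcess reserves = Δreserves − Δrequired = −84B − (−13.05B) = -70.95 billion.

-70.95 billion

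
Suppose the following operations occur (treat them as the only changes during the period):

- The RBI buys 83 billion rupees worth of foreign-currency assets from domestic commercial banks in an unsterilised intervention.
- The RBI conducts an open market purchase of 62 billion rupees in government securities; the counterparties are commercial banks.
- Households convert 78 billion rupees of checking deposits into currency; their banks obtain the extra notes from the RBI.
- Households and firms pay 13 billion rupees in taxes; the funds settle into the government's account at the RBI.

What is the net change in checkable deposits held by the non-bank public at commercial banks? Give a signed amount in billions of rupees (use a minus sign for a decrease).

RBI balance sheet:
  Assets:      Securities +62B, Foreign assets +83B
  Liabilities: Bank reserves +54B, Currency in circulation +78B, Government deposits +13B
Commercial banking system:
  Assets:      Reserves at CB +54B, Securities −62B, Foreign assets −83B
  Liabilities: Checkable deposits −91B
So the change in checkable deposits held by the non-bank public at commercial banks is -91 billion.

-91 billion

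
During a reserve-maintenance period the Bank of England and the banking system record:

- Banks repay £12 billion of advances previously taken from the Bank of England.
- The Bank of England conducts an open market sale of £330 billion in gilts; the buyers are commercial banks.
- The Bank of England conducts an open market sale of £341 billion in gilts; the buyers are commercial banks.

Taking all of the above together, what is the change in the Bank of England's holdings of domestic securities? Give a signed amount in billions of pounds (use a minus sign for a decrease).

-£671 billion

Discount-window repayment £12 billion: the Bank of England's securities portfolio is untouched → 0.
OMO sale (to banks) £330 billion: securities removed from the Bank of England's portfolio → −£330B.
OMO sale (to banks) £341 billion: securities removed from the Bank of England's portfolio → −£341B.
Net: 0 − 330 − 341 = -£671 billion.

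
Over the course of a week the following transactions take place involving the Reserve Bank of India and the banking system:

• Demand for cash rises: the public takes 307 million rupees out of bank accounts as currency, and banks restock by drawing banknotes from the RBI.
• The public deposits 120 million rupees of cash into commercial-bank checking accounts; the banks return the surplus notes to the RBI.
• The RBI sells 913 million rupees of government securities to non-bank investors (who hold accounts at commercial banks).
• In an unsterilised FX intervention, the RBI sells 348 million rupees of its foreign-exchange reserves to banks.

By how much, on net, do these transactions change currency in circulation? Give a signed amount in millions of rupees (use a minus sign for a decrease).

Currency withdrawal 307 million rupees: notes leave the central bank → +307M.
Currency deposit 120 million rupees: notes return to the central bank → −120M.
Asset sale (to non-banks) 913 million rupees: no currency enters or leaves circulation → 0.
FX sale 348 million rupees: no currency enters or leaves circulation → 0.
Net: 307 − 120 + 0 + 0 = +187 million.

+187 million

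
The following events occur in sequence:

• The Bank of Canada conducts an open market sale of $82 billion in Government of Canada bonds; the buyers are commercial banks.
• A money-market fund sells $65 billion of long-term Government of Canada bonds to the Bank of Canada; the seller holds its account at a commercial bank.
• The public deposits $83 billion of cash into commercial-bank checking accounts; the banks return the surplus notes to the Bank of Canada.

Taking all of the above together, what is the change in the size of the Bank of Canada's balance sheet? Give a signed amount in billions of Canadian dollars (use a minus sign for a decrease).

-$17 billion

Bank of Canada balance sheet:
  Assets:      Securities −$17B
  Liabilities: Bank reserves +$66B, Currency in circulation −$83B
Change in total Bank of Canada assets = -$17 billion.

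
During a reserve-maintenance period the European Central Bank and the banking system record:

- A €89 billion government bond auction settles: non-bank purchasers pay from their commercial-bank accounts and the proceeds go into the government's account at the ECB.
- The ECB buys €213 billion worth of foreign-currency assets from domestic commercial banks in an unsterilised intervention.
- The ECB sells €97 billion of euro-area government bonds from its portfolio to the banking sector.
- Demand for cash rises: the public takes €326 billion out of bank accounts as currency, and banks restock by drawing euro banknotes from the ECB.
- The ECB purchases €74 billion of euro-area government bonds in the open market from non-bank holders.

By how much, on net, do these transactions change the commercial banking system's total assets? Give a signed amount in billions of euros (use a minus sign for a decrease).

Government account inflow €89 billion: bank balance sheets shrink → −€89B.
FX purchase €213 billion: just an asset swap on bank balance sheets → 0.
OMO sale (to banks) €97 billion: just an asset swap on bank balance sheets → 0.
Currency withdrawal €326 billion: bank balance sheets shrink → −€326B.
Asset purchase (from non-banks) €74 billion: bank balance sheets expand → +€74B.
Net: −89 + 0 + 0 − 326 + 74 = -€341 billion.

-€341 billion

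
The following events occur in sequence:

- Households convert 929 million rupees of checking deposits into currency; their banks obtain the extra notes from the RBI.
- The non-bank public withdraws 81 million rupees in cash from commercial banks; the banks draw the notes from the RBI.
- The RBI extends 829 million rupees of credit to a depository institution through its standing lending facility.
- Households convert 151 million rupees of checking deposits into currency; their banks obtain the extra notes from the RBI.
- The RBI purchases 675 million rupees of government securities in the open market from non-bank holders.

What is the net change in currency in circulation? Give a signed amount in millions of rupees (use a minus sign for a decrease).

+1161 million

RBI balance sheet:
  Assets:      Securities +675M, Loans to banks +829M
  Liabilities: Bank reserves +343M, Currency in circulation +1161M
Commercial banking system:
  Assets:      Reserves at CB +343M
  Liabilities: Checkable deposits −486M, Borrowings from CB +829M
So the change in currency in circulation is +1161 million.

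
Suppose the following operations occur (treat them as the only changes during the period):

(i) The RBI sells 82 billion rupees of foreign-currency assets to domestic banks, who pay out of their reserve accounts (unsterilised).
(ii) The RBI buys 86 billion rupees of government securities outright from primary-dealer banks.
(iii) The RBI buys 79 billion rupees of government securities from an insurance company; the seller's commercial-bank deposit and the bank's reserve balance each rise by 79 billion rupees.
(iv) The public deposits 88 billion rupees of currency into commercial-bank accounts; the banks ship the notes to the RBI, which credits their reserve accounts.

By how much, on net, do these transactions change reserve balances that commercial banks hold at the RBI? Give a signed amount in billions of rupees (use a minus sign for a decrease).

RBI balance sheet:
  Assets:      Securities +165B, Foreign assets −82B
  Liabilities: Bank reserves +171B, Currency in circulation −88B
So the change in reserve balances that commercial banks hold at the RBI is +171 billion.

+171 billion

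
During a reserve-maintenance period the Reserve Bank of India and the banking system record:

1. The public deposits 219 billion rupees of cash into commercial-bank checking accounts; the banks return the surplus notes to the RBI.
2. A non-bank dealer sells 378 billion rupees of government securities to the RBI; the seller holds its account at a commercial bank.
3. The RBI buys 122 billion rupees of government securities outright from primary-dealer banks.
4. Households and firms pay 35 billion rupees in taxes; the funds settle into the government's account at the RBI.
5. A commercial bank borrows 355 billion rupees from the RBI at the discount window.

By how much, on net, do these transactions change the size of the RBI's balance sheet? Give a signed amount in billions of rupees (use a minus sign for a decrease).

+855 billion

RBI balance sheet:
  Assets:      Securities +500B, Loans to banks +355B
  Liabilities: Bank reserves +1039B, Currency in circulation −219B, Government deposits +35B
Commercial banking system:
  Assets:      Reserves at CB +1039B, Securities −122B
  Liabilities: Checkable deposits +562B, Borrowings from CB +355B
Change in total RBI assets = +855 billion.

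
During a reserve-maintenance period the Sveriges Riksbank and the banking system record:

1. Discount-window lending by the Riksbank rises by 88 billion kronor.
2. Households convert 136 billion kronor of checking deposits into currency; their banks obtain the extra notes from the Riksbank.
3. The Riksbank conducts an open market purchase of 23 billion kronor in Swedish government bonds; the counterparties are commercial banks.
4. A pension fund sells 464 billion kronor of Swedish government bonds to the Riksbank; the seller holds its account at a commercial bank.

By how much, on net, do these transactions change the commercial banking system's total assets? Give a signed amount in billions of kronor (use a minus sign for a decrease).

Discount-window loan 88 billion kronor: bank balance sheets expand → +88B.
Currency withdrawal 136 billion kronor: bank balance sheets shrink → −136B.
OMO purchase (from banks) 23 billion kronor: just an asset swap on bank balance sheets → 0.
Asset purchase (from non-banks) 464 billion kronor: bank balance sheets expand → +464B.
Net: 88 − 136 + 0 + 464 = +416 billion.

+416 billion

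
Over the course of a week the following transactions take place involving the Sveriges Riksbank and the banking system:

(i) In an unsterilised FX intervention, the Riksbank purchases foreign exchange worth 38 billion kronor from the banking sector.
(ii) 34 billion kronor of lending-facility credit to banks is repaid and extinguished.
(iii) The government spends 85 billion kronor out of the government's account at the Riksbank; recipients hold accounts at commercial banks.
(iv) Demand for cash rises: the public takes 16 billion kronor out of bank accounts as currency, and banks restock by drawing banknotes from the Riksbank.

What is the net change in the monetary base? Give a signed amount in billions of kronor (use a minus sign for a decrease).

+89 billion

Riksbank balance sheet:
  Assets:      Loans to banks −34B, Foreign assets +38B
  Liabilities: Bank reserves +73B, Currency in circulation +16B, Government deposits −85B
Commercial banking system:
  Assets:      Reserves at CB +73B, Foreign assets −38B
  Liabilities: Checkable deposits +69B, Borrowings from CB −34B
Monetary base = currency + reserves: +16B + (+73B) = +89 billion.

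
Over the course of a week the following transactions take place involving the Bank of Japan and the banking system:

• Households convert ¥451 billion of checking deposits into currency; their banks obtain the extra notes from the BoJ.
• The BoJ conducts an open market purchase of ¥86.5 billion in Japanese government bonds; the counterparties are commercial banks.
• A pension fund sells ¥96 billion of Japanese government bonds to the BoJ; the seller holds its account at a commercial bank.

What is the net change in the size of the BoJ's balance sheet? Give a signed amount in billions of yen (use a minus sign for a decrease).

BoJ balance sheet:
  Assets:      Securities +¥182.5B
  Liabilities: Bank reserves −¥268.5B, Currency in circulation +¥451B
Commercial banking system:
  Assets:      Reserves at CB −¥268.5B, Securities −¥86.5B
  Liabilities: Checkable deposits −¥355B
Change in total BoJ assets = +¥182.5 billion.

+¥182.5 billion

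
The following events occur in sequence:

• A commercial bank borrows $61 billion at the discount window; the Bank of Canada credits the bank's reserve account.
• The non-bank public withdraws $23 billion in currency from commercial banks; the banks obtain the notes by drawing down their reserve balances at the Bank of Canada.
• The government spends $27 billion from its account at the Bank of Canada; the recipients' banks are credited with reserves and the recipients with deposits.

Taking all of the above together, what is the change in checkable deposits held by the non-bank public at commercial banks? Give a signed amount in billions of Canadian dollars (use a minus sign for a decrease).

Discount-window loan $61 billion: the counterparty is a bank, so public deposits are unchanged → 0.
Currency withdrawal $23 billion: non-bank counterparties' bank balances fall → −$23B.
Government spending $27 billion: non-bank counterparties' bank balances rise → +$27B.
Net: 0 − 23 + 27 = +$4 billion.

+$4 billion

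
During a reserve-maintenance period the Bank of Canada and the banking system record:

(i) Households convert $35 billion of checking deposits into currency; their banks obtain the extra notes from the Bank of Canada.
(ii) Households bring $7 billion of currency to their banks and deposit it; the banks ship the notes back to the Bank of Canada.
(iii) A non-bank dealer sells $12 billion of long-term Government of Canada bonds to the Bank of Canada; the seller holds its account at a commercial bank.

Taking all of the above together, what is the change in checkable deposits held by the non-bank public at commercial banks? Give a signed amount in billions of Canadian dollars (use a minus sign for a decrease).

Bank of Canada balance sheet:
  Assets:      Securities +$12B
  Liabilities: Bank reserves −$16B, Currency in circulation +$28B
Commercial banking system:
  Assets:      Reserves at CB −$16B
  Liabilities: Checkable deposits −$16B
So the change in checkable deposits held by the non-bank public at commercial banks is -$16 billion.

-$16 billion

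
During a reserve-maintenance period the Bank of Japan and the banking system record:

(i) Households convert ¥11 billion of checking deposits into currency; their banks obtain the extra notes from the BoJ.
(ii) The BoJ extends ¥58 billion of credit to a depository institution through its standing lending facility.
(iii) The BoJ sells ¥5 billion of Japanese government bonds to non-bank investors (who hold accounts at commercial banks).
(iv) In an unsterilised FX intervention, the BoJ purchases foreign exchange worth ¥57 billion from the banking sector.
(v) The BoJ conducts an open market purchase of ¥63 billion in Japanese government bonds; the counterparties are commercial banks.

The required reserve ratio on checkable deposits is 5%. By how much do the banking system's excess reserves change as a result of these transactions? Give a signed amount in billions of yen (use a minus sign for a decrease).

Currency withdrawal ¥11 billion: reserves −¥11B, deposits −¥11B.
Discount-window loan ¥58 billion: reserves +¥58B, deposits 0.
Asset sale (to non-banks) ¥5 billion: reserves −¥5B, deposits −¥5B.
FX purchase ¥57 billion: reserves +¥57B, deposits 0.
OMO purchase (from banks) ¥63 billion: reserves +¥63B, deposits 0.
Totals: Δreserves = +¥162B, Δdeposits = −¥16B.
Δrequired reserves = 5% × −¥16B = −¥0.8B.
Δexcess reserves = Δreserves − Δrequired = +¥162B − (−¥0.8B) = +¥162.8 billion.

+¥162.8 billion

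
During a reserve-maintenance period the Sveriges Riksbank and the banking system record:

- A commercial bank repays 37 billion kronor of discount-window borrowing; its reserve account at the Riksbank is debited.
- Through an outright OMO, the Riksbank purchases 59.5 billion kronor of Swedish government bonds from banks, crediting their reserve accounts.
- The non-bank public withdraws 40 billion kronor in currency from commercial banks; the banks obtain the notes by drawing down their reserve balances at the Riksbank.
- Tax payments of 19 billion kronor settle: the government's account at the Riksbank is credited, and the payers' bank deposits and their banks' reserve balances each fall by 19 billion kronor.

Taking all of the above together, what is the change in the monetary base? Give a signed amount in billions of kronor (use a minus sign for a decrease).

Riksbank balance sheet:
  Assets:      Securities +59.5B, Loans to banks −37B
  Liabilities: Bank reserves −36.5B, Currency in circulation +40B, Government deposits +19B
Monetary base = currency + reserves: +40B + (−36.5B) = +3.5 billion.

+3.5 billion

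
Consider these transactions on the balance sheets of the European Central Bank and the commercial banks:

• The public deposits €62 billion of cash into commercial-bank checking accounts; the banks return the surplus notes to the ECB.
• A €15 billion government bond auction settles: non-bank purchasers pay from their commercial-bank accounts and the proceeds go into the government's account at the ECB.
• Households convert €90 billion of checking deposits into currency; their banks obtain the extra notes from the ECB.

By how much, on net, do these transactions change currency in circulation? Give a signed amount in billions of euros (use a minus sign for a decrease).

+€28 billion

Currency deposit €62 billion: notes return to the central bank → −€62B.
Government account inflow €15 billion: no currency enters or leaves circulation → 0.
Currency withdrawal €90 billion: notes leave the central bank → +€90B.
Net: −62 + 0 + 90 = +€28 billion.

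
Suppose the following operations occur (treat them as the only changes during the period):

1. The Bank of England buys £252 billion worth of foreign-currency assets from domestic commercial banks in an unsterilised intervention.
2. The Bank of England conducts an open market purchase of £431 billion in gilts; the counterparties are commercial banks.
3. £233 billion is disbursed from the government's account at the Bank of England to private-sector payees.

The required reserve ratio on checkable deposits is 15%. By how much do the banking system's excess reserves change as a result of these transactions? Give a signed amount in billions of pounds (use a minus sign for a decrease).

FX purchase £252 billion: reserves +£252B, deposits 0.
OMO purchase (from banks) £431 billion: reserves +£431B, deposits 0.
Government spending £233 billion: reserves +£233B, deposits +£233B.
Totals: Δreserves = +£916B, Δdeposits = +£233B.
Δrequired reserves = 15% × +£233B = +£34.95B.
Δexcess reserves = Δreserves − Δrequired = +£916B − (+£34.95B) = +£881.05 billion.

+£881.05 billion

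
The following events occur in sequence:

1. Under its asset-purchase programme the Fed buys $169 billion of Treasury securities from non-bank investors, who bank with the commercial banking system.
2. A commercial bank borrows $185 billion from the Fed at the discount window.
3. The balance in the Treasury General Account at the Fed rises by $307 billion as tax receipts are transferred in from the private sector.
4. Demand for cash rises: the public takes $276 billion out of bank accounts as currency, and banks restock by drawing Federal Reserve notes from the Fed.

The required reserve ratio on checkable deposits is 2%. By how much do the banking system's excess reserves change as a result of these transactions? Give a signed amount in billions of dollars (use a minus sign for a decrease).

-$220.72 billion

Asset purchase (from non-banks) $169 billion: reserves +$169B, deposits +$169B.
Discount-window loan $185 billion: reserves +$185B, deposits 0.
Government account inflow $307 billion: reserves −$307B, deposits −$307B.
Currency withdrawal $276 billion: reserves −$276B, deposits −$276B.
Totals: Δreserves = −$229B, Δdeposits = −$414B.
Δrequired reserves = 2% × −$414B = −$8.28B.
Δexcess reserves = Δreserves − Δrequired = −$229B − (−$8.28B) = -$220.72 billion.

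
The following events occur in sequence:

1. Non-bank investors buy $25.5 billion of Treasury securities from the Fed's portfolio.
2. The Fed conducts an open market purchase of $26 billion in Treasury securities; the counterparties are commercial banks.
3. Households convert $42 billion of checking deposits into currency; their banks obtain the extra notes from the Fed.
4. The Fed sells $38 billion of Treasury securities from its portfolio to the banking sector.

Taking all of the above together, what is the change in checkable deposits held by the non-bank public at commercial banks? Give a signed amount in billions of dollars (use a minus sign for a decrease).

-$67.5 billion

Fed balance sheet:
  Assets:      Securities −$37.5B
  Liabilities: Bank reserves −$79.5B, Currency in circulation +$42B
Commercial banking system:
  Assets:      Reserves at CB −$79.5B, Securities +$12B
  Liabilities: Checkable deposits −$67.5B
So the change in checkable deposits held by the non-bank public at commercial banks is -$67.5 billion.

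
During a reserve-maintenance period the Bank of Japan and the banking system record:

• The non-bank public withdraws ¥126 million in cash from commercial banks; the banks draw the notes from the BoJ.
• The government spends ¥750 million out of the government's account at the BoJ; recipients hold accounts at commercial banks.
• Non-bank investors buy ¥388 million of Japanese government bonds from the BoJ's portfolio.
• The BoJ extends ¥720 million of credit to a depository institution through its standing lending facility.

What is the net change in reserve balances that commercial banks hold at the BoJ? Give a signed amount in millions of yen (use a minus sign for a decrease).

Currency withdrawal ¥126 million: banks swap reserves for currency → −¥126M.
Government spending ¥750 million: government payments flow into bank reserve accounts → +¥750M.
Asset sale (to non-banks) ¥388 million: the non-bank buyers' banks settle from reserves → −¥388M.
Discount-window loan ¥720 million: the loan is credited to the bank's reserve account → +¥720M.
Net: −126 + 750 − 388 + 720 = +¥956 million.

+¥956 million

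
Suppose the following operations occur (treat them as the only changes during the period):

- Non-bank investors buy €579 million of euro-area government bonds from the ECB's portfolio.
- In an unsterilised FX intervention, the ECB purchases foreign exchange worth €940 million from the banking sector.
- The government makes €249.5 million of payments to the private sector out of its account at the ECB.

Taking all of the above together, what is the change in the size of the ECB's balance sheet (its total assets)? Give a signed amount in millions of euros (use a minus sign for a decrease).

ECB balance sheet:
  Assets:      Securities −€579M, Foreign assets +€940M
  Liabilities: Bank reserves +€610.5M, Government deposits −€249.5M
Commercial banking system:
  Assets:      Reserves at CB +€610.5M, Foreign assets −€940M
  Liabilities: Checkable deposits −€329.5M
Change in total ECB assets = +€361 million.

+€361 million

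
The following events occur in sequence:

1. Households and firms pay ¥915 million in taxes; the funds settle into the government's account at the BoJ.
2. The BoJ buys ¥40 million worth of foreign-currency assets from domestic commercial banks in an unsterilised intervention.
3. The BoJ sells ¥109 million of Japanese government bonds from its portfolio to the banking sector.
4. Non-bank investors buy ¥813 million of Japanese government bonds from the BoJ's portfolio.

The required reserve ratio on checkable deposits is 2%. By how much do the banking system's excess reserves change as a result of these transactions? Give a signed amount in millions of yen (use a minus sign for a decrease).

-¥1762.44 million

Government account inflow ¥915 million: reserves −¥915M, deposits −¥915M.
FX purchase ¥40 million: reserves +¥40M, deposits 0.
OMO sale (to banks) ¥109 million: reserves −¥109M, deposits 0.
Asset sale (to non-banks) ¥813 million: reserves −¥813M, deposits −¥813M.
Totals: Δreserves = −¥1797M, Δdeposits = −¥1728M.
Δrequired reserves = 2% × −¥1728M = −¥34.56M.
Δexcess reserves = Δreserves − Δrequired = −¥1797M − (−¥34.56M) = -¥1762.44 million.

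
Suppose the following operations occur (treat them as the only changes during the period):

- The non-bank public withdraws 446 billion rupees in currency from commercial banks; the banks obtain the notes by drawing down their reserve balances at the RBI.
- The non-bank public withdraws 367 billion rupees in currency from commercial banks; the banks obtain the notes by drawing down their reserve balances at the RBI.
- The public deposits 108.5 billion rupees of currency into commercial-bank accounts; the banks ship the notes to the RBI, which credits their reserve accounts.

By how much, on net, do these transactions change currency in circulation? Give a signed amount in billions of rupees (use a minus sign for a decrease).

Currency withdrawal 446 billion rupees: notes leave the central bank → +446B.
Currency withdrawal 367 billion rupees: notes leave the central bank → +367B.
Currency deposit 108.5 billion rupees: notes return to the central bank → −108.5B.
Net: 446 + 367 − 108.5 = +704.5 billion.

+704.5 billion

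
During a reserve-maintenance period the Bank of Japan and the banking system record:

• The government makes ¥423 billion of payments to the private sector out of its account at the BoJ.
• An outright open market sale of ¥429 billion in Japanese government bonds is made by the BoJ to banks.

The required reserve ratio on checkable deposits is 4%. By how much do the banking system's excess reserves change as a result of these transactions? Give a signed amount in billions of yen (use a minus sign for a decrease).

Government spending ¥423 billion: reserves +¥423B, deposits +¥423B.
OMO sale (to banks) ¥429 billion: reserves −¥429B, deposits 0.
Totals: Δreserves = −¥6B, Δdeposits = +¥423B.
Δrequired reserves = 4% × +¥423B = +¥16.92B.
Δexcess reserves = Δreserves − Δrequired = −¥6B − (+¥16.92B) = -¥22.92 billion.

-¥22.92 billion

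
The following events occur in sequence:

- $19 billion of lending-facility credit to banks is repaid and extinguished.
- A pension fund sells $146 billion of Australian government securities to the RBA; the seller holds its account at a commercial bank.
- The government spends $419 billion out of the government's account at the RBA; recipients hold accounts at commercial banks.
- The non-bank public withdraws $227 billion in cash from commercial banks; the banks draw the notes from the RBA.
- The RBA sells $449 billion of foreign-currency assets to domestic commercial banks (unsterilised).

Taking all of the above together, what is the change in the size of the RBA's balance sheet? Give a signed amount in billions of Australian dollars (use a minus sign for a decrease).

-$322 billion

Discount-window repayment $19 billion: an RBA asset is shed → −$19B.
Asset purchase (from non-banks) $146 billion: an RBA asset is acquired → +$146B.
Government spending $419 billion: only the composition of liabilities changes → 0.
Currency withdrawal $227 billion: only the composition of liabilities changes → 0.
FX sale $449 billion: an RBA asset is shed → −$449B.
Net: −19 + 146 + 0 + 0 − 449 = -$322 billion.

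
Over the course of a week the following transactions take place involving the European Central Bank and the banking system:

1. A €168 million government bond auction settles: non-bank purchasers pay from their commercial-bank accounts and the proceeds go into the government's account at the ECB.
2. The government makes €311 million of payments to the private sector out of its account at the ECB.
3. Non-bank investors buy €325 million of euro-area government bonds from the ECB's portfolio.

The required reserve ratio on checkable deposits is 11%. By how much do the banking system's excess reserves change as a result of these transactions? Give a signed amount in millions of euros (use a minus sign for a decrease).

-€161.98 million

Government account inflow €168 million: reserves −€168M, deposits −€168M.
Government spending €311 million: reserves +€311M, deposits +€311M.
Asset sale (to non-banks) €325 million: reserves −€325M, deposits −€325M.
Totals: Δreserves = −€182M, Δdeposits = −€182M.
Δrequired reserves = 11% × −€182M = −€20.02M.
Δexcess reserves = Δreserves − Δrequired = −€182M − (−€20.02M) = -€161.98 million.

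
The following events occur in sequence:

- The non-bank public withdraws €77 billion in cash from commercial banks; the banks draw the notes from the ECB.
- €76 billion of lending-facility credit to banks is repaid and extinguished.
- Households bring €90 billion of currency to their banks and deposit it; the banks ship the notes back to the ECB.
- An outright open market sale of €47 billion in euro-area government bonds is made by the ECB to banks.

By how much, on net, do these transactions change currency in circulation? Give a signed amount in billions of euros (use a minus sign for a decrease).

ECB balance sheet:
  Assets:      Securities −€47B, Loans to banks −€76B
  Liabilities: Bank reserves −€110B, Currency in circulation −€13B
Commercial banking system:
  Assets:      Reserves at CB −€110B, Securities +€47B
  Liabilities: Checkable deposits +€13B, Borrowings from CB −€76B
So the change in currency in circulation is -€13 billion.

-€13 billion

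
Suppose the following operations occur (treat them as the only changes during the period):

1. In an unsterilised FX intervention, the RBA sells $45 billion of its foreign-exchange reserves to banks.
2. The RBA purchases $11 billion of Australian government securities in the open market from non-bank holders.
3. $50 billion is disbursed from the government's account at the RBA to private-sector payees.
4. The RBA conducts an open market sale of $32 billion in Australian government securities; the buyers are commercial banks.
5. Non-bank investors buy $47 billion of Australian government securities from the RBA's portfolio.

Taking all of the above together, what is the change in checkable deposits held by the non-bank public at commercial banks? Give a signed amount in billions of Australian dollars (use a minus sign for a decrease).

+$14 billion

RBA balance sheet:
  Assets:      Securities −$68B, Foreign assets −$45B
  Liabilities: Bank reserves −$63B, Government deposits −$50B
Commercial banking system:
  Assets:      Reserves at CB −$63B, Securities +$32B, Foreign assets +$45B
  Liabilities: Checkable deposits +$14B
So the change in checkable deposits held by the non-bank public at commercial banks is +$14 billion.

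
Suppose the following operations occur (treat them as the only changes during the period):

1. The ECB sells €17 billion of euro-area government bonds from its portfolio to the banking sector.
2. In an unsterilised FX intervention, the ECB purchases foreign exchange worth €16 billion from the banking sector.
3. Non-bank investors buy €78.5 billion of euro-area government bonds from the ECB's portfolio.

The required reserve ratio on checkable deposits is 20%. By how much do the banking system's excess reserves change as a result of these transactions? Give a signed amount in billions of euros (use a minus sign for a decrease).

OMO sale (to banks) €17 billion: reserves −€17B, deposits 0.
FX purchase €16 billion: reserves +€16B, deposits 0.
Asset sale (to non-banks) €78.5 billion: reserves −€78.5B, deposits −€78.5B.
Totals: Δreserves = −€79.5B, Δdeposits = −€78.5B.
Δrequired reserves = 20% × −€78.5B = −€15.7B.
Δexcess reserves = Δreserves − Δrequired = −€79.5B − (−€15.7B) = -€63.8 billion.

-€63.8 billion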